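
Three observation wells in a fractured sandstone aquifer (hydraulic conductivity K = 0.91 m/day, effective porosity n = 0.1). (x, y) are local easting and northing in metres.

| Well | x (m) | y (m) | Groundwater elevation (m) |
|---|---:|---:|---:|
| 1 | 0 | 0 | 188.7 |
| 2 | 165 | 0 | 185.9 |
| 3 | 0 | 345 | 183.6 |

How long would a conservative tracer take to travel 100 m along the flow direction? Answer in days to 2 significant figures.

490 days

∂h/∂x = (185.9 − 188.7) / (165 − 0) = -0.01697
∂h/∂y = (183.6 − 188.7) / (345 − 0) = -0.01478
|∇h| = √(-0.01697² + -0.01478²) = 0.0225
Seepage velocity v = K·i/n = 0.91 × 0.0225 / 0.1 = 0.2047 m/day.
t = 100 / 0.2047 = 488.5 days.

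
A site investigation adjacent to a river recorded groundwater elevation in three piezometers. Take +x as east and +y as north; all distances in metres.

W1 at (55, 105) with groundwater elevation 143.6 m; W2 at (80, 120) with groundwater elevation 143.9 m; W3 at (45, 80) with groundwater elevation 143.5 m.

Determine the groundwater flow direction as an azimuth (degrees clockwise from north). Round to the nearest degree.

275°

Three-point gradient (reference W1): Δ to W2 = (25, 15, +0.3), Δ to W3 = (-10, -25, -0.1).
∂h/∂x = +0.01263, ∂h/∂y = -0.001053 (det = -475).
Flow direction (−∇h) has components (-0.01263 E, +0.001053 N).
Azimuth = atan2(E, N) = atan2(-0.01263, +0.001053) = 274.8° ≈ 275°.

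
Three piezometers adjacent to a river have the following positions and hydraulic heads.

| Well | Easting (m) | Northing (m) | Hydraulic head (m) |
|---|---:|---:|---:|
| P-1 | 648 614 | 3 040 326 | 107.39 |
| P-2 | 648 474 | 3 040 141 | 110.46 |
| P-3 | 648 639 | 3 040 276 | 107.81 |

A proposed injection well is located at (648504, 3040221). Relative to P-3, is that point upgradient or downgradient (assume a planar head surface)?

upgradient

Taking P-1 as reference: P-2−P-1 = (-140, -185, +3.07); P-3−P-1 = (25, -50, +0.42).
Determinant of the coordinate differences = (-140)·(-50) − 25·(-185) = 11625.
∂h/∂x = [(+3.07)·(-50) − (+0.42)·(-185)] / 11625 = -0.006520
∂h/∂y = [(-140)·(+0.42) − 25·(+3.07)] / 11625 = -0.01166
Head at (648504, 3040221) = 107.39 + (-0.006520)·(-110) + (-0.01166)·(-105) = 109.33 m.
That is higher than the 107.81 m at P-3, so the point is upgradient.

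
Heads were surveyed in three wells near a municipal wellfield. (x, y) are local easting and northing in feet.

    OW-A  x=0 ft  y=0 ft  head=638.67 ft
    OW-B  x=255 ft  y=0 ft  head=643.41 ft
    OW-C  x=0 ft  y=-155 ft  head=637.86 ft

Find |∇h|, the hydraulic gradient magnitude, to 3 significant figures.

∂h/∂x = (643.41 − 638.67) / (255 − 0) = +0.01859
∂h/∂y = (637.86 − 638.67) / (-155 − 0) = +0.005226
|∇h| = √(0.01859² + 0.005226²) = 0.01931

0.0193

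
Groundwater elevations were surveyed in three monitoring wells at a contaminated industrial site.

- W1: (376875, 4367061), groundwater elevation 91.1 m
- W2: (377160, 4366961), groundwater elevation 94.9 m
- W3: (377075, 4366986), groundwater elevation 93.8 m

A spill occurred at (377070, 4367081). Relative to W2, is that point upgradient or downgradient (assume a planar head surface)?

Differences from W1: to W2 (Δx, Δy, Δh) = (285, -100, +3.8); to W3 = (200, -75, +2.7).
Solve a·Δx + b·Δy = Δh: det = 285·(-75) − 200·(-100) = -1375.
∂h/∂x = [(+3.8)·(-75) − (+2.7)·(-100)] / -1375 = +0.01091
∂h/∂y = [285·(+2.7) − 200·(+3.8)] / -1375 = -0.006909
Head at (377070, 4367081) = 91.1 + (+0.01091)·(195) + (-0.006909)·(20) = 93.09 m.
That is lower than the 94.9 m at W2, so the point is downgradient.

downgradient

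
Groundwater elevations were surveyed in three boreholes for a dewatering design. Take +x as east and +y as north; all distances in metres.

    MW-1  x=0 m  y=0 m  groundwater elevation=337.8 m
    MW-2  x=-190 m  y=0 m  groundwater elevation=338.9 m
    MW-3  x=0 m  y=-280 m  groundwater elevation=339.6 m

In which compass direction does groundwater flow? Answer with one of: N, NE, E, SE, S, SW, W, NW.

∂h/∂x = (338.9 − 337.8) / (-190 − 0) = -0.005789
∂h/∂y = (339.6 − 337.8) / (-280 − 0) = -0.006429
Flow = −∇h = (+0.005789 east, +0.006429 north), which points northeast.

NE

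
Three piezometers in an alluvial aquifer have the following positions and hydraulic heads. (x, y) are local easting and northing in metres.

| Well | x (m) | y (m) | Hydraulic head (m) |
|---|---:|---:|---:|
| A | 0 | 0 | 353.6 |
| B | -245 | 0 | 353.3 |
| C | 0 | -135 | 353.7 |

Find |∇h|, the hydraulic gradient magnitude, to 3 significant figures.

∂h/∂x = (353.3 − 353.6) / (-245 − 0) = +0.001224
∂h/∂y = (353.7 − 353.6) / (-135 − 0) = -0.0007407
|∇h| = √(0.001224² + -0.0007407²) = 0.001431

0.00143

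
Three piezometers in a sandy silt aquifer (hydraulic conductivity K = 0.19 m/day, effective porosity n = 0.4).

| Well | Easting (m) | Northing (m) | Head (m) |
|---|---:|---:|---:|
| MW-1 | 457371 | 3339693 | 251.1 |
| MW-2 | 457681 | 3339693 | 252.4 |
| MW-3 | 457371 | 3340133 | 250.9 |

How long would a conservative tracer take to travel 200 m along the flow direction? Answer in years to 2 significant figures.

∂h/∂x = (252.4 − 251.1) / (457681 − 457371) = +0.004194
∂h/∂y = (250.9 − 251.1) / (3340133 − 3339693) = -0.0004545
|∇h| = √(0.004194² + -0.0004545²) = 0.004219
Seepage velocity v = K·i/n = 0.19 × 0.004219 / 0.4 = 0.002004 m/day.
t = 200 / 0.002004 = 9.98e+04 days = 273 years.

270 years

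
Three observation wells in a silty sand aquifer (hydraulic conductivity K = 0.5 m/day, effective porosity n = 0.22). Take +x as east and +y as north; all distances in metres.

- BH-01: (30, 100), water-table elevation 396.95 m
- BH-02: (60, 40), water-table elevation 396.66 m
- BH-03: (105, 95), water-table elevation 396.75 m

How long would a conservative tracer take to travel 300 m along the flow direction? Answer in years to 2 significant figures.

83 years

With h = a·x + b·y + c and BH-01 as origin, the differences give:
  30·a + (-60)·b = -0.29
  75·a + (-5)·b = -0.20
Eliminate b (×(-5) and ×(-60), subtract): 4350·a = -10.550 → a = ∂h/∂x = -0.002425
Back-substitute: b = ∂h/∂y = +0.003621.
|∇h| = √(-0.002425² + 0.003621²) = 0.004358
Seepage velocity v = K·i/n = 0.5 × 0.004358 / 0.22 = 0.009905 m/day.
t = 300 / 0.009905 = 3.029e+04 days = 82.9 years.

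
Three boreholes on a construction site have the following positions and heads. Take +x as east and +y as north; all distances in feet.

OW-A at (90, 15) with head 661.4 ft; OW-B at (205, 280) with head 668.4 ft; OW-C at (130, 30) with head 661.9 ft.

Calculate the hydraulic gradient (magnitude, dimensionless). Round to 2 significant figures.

Differences from OW-A: to OW-B (Δx, Δy, Δh) = (115, 265, +7.0); to OW-C = (40, 15, +0.5).
Solve a·Δx + b·Δy = Δh: det = 115·15 − 40·265 = -8875.
∂h/∂x = [(+7.0)·15 − (+0.5)·265] / -8875 = +0.003099
∂h/∂y = [115·(+0.5) − 40·(+7.0)] / -8875 = +0.02507
|∇h| = √(0.003099² + 0.02507²) = 0.02526

0.025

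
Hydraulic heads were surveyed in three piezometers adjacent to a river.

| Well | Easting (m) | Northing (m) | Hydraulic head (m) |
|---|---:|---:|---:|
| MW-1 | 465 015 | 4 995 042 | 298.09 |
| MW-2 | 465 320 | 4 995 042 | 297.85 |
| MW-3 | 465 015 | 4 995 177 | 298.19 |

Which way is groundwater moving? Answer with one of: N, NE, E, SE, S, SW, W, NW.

SE

∂h/∂x = (297.85 − 298.09) / (465320 − 465015) = -0.0007869
∂h/∂y = (298.19 − 298.09) / (4995177 − 4995042) = +0.0007407
Flow = −∇h = (+0.0007869 east, -0.0007407 north), which points southeast.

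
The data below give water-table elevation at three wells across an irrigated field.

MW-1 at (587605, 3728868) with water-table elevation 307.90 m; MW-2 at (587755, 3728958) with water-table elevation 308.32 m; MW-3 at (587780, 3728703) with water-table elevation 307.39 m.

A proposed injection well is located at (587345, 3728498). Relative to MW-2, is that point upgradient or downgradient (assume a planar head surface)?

downgradient

With h = a·x + b·y + c and MW-1 as origin, the differences give:
  150·a + 90·b = +0.42
  175·a + (-165)·b = -0.51
Eliminate b (×(-165) and ×90, subtract): -40500·a = -23.400 → a = ∂h/∂x = +0.0005778
Back-substitute: b = ∂h/∂y = +0.003704.
Head at (587345, 3728498) = 307.90 + (+0.0005778)·(-260) + (+0.003704)·(-370) = 306.38 m.
That is lower than the 308.32 m at MW-2, so the point is downgradient.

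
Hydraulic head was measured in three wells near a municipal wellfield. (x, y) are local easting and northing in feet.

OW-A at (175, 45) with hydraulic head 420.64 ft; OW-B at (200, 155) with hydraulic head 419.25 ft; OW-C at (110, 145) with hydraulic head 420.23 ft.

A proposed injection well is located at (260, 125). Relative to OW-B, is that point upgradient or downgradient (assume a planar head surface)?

downgradient

With h = a·x + b·y + c and OW-A as origin, the differences give:
  25·a + 110·b = -1.39
  (-65)·a + 100·b = -0.41
Eliminate b (×100 and ×110, subtract): 9650·a = -93.900 → a = ∂h/∂x = -0.009731
Back-substitute: b = ∂h/∂y = -0.01042.
Head at (260, 125) = 420.64 + (-0.009731)·(85) + (-0.01042)·(80) = 418.98 ft.
That is lower than the 419.25 ft at OW-B, so the point is downgradient.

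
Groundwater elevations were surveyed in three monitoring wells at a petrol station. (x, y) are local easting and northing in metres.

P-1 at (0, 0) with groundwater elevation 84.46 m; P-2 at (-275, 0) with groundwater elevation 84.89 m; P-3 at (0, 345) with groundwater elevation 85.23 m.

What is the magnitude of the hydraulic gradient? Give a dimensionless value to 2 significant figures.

∂h/∂x = (84.89 − 84.46) / (-275 − 0) = -0.001564
∂h/∂y = (85.23 − 84.46) / (345 − 0) = +0.002232
|∇h| = √(-0.001564² + 0.002232²) = 0.002725

0.0027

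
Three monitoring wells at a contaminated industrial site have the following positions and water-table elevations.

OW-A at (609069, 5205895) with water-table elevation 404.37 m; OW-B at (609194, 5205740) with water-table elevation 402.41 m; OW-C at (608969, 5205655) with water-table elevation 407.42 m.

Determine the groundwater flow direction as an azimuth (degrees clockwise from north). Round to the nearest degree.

Taking OW-A as reference: OW-B−OW-A = (125, -155, -1.96); OW-C−OW-A = (-100, -240, +3.05).
Determinant of the coordinate differences = 125·(-240) − (-100)·(-155) = -45500.
∂h/∂x = [(-1.96)·(-240) − (+3.05)·(-155)] / -45500 = -0.02073
∂h/∂y = [125·(+3.05) − (-100)·(-1.96)] / -45500 = -0.004071
Flow direction (−∇h) has components (+0.02073 E, +0.004071 N).
Azimuth = atan2(E, N) = atan2(+0.02073, +0.004071) = 78.9° ≈ 079°.

079°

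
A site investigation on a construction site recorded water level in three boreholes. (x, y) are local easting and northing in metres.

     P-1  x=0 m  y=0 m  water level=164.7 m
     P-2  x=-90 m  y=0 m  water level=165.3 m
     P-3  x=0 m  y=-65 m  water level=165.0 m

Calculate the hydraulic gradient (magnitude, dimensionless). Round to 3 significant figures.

∂h/∂x = (165.3 − 164.7) / (-90 − 0) = -0.006667
∂h/∂y = (165.0 − 164.7) / (-65 − 0) = -0.004615
|∇h| = √(-0.006667² + -0.004615²) = 0.008108

0.00811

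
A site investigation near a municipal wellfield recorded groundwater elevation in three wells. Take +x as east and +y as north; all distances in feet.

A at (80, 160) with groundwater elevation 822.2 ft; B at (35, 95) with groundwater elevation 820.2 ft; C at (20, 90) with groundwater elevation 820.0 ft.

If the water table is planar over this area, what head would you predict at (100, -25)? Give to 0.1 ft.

817.1 ft

Differences from A: to B (Δx, Δy, Δh) = (-45, -65, -2.0); to C = (-60, -70, -2.2).
Solve a·Δx + b·Δy = Δh: det = (-45)·(-70) − (-60)·(-65) = -750.
∂h/∂x = [(-2.0)·(-70) − (-2.2)·(-65)] / -750 = +0.004000
∂h/∂y = [(-45)·(-2.2) − (-60)·(-2.0)] / -750 = +0.02800
h(100, -25) = 822.2 + (+0.004000)·(20) + (+0.02800)·(-185) = 822.2 +0.080 -5.180 = 817.100 ft.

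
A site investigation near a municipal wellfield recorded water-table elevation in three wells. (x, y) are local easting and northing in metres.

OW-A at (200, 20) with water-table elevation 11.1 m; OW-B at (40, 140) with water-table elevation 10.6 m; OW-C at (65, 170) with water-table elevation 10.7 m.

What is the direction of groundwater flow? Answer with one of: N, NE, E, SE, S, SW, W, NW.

Differences from OW-A: to OW-B (Δx, Δy, Δh) = (-160, 120, -0.5); to OW-C = (-135, 150, -0.4).
Determinant of the coordinate differences = (-160)·150 − (-135)·120 = -7800.
∂h/∂x = [(-0.5)·150 − (-0.4)·120] / -7800 = +0.003462
∂h/∂y = [(-160)·(-0.4) − (-135)·(-0.5)] / -7800 = +0.0004487
Flow = −∇h = (-0.003462 east, -0.0004487 north), which points west.

W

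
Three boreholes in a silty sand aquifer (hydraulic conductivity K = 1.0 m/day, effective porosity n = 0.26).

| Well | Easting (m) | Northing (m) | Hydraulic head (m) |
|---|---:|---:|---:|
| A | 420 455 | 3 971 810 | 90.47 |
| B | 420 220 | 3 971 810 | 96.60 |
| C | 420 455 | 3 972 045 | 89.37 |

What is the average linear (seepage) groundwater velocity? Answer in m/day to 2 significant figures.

∂h/∂x = (96.60 − 90.47) / (420220 − 420455) = -0.02609
∂h/∂y = (89.37 − 90.47) / (3972045 − 3971810) = -0.004681
|∇h| = √(-0.02609² + -0.004681²) = 0.02651
Seepage velocity v = K·i/n = 1.0 × 0.02651 / 0.26 = 0.102 m/day.

0.10 m/day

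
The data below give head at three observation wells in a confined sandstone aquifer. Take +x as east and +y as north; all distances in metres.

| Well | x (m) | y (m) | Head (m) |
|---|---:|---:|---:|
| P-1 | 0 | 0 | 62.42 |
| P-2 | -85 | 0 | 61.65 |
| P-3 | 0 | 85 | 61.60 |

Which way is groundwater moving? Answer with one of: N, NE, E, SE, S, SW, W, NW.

NW

∂h/∂x = (61.65 − 62.42) / (-85 − 0) = +0.009059
∂h/∂y = (61.60 − 62.42) / (85 − 0) = -0.009647
Flow = −∇h = (-0.009059 east, +0.009647 north), which points northwest.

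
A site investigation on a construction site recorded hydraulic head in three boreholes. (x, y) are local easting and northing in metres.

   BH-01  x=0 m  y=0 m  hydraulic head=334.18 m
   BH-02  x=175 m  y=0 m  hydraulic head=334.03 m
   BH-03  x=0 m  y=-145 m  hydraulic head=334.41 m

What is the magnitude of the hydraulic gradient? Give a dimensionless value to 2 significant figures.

∂h/∂x = (334.03 − 334.18) / (175 − 0) = -0.0008571
∂h/∂y = (334.41 − 334.18) / (-145 − 0) = -0.001586
|∇h| = √(-0.0008571² + -0.001586²) = 0.001803

0.0018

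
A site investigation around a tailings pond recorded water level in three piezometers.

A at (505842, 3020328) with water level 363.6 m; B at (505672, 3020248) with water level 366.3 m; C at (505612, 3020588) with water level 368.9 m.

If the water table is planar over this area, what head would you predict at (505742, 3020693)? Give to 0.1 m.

367.0 m

With h = a·x + b·y + c and A as origin, the differences give:
  (-170)·a + (-80)·b = +2.7
  (-230)·a + 260·b = +5.3
Eliminate b (×260 and ×(-80), subtract): -62600·a = 1126.00 → a = ∂h/∂x = -0.01799
Back-substitute: b = ∂h/∂y = +0.004473.
h(505742, 3020693) = 363.6 + (-0.01799)·(-100) + (+0.004473)·(365) = 363.6 +1.799 +1.633 = 367.031 m.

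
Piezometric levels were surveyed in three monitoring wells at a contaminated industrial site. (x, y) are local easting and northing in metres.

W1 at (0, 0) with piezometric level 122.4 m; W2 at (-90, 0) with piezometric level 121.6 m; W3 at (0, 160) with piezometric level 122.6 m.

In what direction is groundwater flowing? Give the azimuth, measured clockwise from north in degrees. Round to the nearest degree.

262°

∂h/∂x = (121.6 − 122.4) / (-90 − 0) = +0.008889
∂h/∂y = (122.6 − 122.4) / (160 − 0) = +0.001250
Flow direction (−∇h) has components (-0.008889 E, -0.001250 N).
Azimuth = atan2(E, N) = atan2(-0.008889, -0.001250) = 262.0° ≈ 262°.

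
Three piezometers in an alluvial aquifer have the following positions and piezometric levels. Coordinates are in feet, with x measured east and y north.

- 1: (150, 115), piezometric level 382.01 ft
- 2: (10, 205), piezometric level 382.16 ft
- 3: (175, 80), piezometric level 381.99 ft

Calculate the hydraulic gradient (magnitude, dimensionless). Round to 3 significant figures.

Three-point gradient (reference 1): Δ to 2 = (-140, 90, +0.15), Δ to 3 = (25, -35, -0.02).
∂h/∂x = -0.001302, ∂h/∂y = -0.0003585 (det = 2650).
|∇h| = √(-0.001302² + -0.0003585²) = 0.00135

0.00135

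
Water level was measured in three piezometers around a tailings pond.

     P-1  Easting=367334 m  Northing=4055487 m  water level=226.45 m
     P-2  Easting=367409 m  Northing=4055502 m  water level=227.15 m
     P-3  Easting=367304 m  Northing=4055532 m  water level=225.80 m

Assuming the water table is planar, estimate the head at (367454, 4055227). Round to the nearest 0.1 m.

Three-point gradient (reference P-1): Δ to P-2 = (75, 15, +0.70), Δ to P-3 = (-30, 45, -0.65).
∂h/∂x = +0.01078, ∂h/∂y = -0.007255 (det = 3825).
h(367454, 4055227) = 226.45 + (+0.01078)·(120) + (-0.007255)·(-260) = 226.45 +1.294 +1.886 = 229.630 m.

229.6 m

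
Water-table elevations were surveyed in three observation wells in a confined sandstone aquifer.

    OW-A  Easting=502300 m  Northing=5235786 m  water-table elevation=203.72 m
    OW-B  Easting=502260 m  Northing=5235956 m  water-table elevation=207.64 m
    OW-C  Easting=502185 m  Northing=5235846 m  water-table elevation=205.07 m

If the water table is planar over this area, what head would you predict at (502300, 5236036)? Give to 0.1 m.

Taking OW-A as reference: OW-B−OW-A = (-40, 170, +3.92); OW-C−OW-A = (-115, 60, +1.35).
Solve a·Δx + b·Δy = Δh: det = (-40)·60 − (-115)·170 = 17150.
∂h/∂x = [(+3.92)·60 − (+1.35)·170] / 17150 = +0.0003324
∂h/∂y = [(-40)·(+1.35) − (-115)·(+3.92)] / 17150 = +0.02314
h(502300, 5236036) = 203.72 + (+0.0003324)·(0) + (+0.02314)·(250) = 203.72 +0.000 +5.784 = 209.504 m.

209.5 m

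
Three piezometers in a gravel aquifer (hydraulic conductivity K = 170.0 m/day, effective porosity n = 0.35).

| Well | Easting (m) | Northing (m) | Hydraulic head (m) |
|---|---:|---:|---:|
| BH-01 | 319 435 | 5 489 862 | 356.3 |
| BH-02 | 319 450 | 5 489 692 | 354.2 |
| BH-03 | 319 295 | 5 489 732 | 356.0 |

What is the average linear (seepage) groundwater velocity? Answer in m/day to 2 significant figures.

7.0 m/day

Taking BH-01 as reference: BH-02−BH-01 = (15, -170, -2.1); BH-03−BH-01 = (-140, -130, -0.3).
Determinant of the coordinate differences = 15·(-130) − (-140)·(-170) = -25750.
∂h/∂x = [(-2.1)·(-130) − (-0.3)·(-170)] / -25750 = -0.008621
∂h/∂y = [15·(-0.3) − (-140)·(-2.1)] / -25750 = +0.01159
|∇h| = √(-0.008621² + 0.01159²) = 0.01444
Seepage velocity v = K·i/n = 170.0 × 0.01444 / 0.35 = 7.014 m/day.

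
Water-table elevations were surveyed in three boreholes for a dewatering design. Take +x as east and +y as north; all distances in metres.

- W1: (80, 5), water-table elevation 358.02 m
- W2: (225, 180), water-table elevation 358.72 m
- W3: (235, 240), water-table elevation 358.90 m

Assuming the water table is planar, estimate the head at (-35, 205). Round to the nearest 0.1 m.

358.4 m

Three-point gradient (reference W1): Δ to W2 = (145, 175, +0.70), Δ to W3 = (155, 235, +0.88).
∂h/∂x = +0.001511, ∂h/∂y = +0.002748 (det = 6950).
h(-35, 205) = 358.02 + (+0.001511)·(-115) + (+0.002748)·(200) = 358.02 -0.174 +0.550 = 358.396 m.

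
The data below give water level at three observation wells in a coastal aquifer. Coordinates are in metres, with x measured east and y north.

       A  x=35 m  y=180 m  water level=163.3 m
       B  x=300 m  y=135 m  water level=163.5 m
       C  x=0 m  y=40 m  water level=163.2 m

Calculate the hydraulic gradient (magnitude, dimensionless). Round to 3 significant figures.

0.000980

Three-point gradient (reference A): Δ to B = (265, -45, +0.2), Δ to C = (-35, -140, -0.1).
∂h/∂x = +0.0008403, ∂h/∂y = +0.0005042 (det = -38675).
|∇h| = √(0.0008403² + 0.0005042²) = 0.00098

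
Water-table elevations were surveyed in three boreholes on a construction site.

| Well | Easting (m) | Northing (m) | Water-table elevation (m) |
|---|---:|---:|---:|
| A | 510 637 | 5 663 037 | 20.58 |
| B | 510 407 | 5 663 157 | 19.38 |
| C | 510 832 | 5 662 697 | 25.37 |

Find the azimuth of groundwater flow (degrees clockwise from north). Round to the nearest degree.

011°

With h = a·x + b·y + c and A as origin, the differences give:
  (-230)·a + 120·b = -1.20
  195·a + (-340)·b = +4.79
Eliminate b (×(-340) and ×120, subtract): 54800·a = -166.800 → a = ∂h/∂x = -0.003044
Back-substitute: b = ∂h/∂y = -0.01583.
Flow direction (−∇h) has components (+0.003044 E, +0.01583 N).
Azimuth = atan2(E, N) = atan2(+0.003044, +0.01583) = 10.9° ≈ 011°.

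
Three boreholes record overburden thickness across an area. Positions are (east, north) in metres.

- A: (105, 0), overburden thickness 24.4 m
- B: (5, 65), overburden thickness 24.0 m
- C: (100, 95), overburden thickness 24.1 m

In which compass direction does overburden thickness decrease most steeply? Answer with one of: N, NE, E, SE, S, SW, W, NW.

NW

With d = a·x + b·y + c and A as origin, the differences give:
  (-100)·a + 65·b = -0.4
  (-5)·a + 95·b = -0.3
Eliminate b (×95 and ×65, subtract): -9175·a = -18.50 → a = ∂d/∂x = +0.002016
Back-substitute: b = ∂d/∂y = -0.003052.
Steepest decrease is along −∇f = (-0.002016 E, +0.003052 N) → northwest.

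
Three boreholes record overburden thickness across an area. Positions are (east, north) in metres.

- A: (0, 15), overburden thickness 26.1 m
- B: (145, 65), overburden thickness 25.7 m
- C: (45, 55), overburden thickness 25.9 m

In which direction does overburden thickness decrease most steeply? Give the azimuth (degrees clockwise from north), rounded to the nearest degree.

029°

Taking A as reference: B−A = (145, 50, -0.4); C−A = (45, 40, -0.2).
Determinant of the coordinate differences = 145·40 − 45·50 = 3550.
∂d/∂x = [(-0.4)·40 − (-0.2)·50] / 3550 = -0.001690
∂d/∂y = [145·(-0.2) − 45·(-0.4)] / 3550 = -0.003099
Steepest decrease is along −∇f: components (+0.001690 E, +0.003099 N).
Azimuth = atan2(+0.001690, +0.003099) = 28.6° ≈ 029°.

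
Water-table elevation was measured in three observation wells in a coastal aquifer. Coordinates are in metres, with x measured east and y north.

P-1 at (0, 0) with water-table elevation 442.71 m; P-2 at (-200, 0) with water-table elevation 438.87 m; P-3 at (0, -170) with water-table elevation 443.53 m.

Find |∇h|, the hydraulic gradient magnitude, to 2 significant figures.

0.020

∂h/∂x = (438.87 − 442.71) / (-200 − 0) = +0.01920
∂h/∂y = (443.53 − 442.71) / (-170 − 0) = -0.004824
|∇h| = √(0.01920² + -0.004824²) = 0.0198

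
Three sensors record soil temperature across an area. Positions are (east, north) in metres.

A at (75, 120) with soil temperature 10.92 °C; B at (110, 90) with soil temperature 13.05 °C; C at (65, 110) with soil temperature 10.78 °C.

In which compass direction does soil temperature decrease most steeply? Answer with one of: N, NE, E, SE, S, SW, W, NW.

NW

Taking A as reference: B−A = (35, -30, +2.13); C−A = (-10, -10, -0.14).
Solve a·Δx + b·Δy = ΔT: det = 35·(-10) − (-10)·(-30) = -650.
∂T/∂x = [(+2.13)·(-10) − (-0.14)·(-30)] / -650 = +0.03923
∂T/∂y = [35·(-0.14) − (-10)·(+2.13)] / -650 = -0.02523
Steepest decrease is along −∇f = (-0.03923 E, +0.02523 N) → northwest.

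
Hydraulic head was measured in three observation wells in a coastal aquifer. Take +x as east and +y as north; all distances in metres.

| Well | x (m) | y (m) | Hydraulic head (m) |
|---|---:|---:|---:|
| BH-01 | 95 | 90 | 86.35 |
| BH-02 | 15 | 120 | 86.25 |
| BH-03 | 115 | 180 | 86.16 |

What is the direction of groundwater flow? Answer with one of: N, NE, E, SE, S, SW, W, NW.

N

Differences from BH-01: to BH-02 (Δx, Δy, Δh) = (-80, 30, -0.10); to BH-03 = (20, 90, -0.19).
Solve a·Δx + b·Δy = Δh: det = (-80)·90 − 20·30 = -7800.
∂h/∂x = [(-0.10)·90 − (-0.19)·30] / -7800 = +0.0004231
∂h/∂y = [(-80)·(-0.19) − 20·(-0.10)] / -7800 = -0.002205
Flow = −∇h = (-0.0004231 east, +0.002205 north), which points north.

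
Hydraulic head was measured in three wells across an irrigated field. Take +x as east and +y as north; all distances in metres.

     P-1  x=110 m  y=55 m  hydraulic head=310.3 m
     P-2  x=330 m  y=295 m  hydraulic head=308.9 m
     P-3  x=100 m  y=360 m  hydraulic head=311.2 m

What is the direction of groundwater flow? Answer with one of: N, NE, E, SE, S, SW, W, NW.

With h = a·x + b·y + c and P-1 as origin, the differences give:
  220·a + 240·b = -1.4
  (-10)·a + 305·b = +0.9
Eliminate b (×305 and ×240, subtract): 69500·a = -643.00 → a = ∂h/∂x = -0.009252
Back-substitute: b = ∂h/∂y = +0.002647.
Flow = −∇h = (+0.009252 east, -0.002647 north), which points east.

E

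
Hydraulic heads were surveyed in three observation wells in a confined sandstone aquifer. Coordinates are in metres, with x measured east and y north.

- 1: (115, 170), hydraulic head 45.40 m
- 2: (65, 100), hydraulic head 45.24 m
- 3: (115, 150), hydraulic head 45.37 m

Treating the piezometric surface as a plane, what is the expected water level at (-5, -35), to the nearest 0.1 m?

Taking 1 as reference: 2−1 = (-50, -70, -0.16); 3−1 = (0, -20, -0.03).
Solve a·Δx + b·Δy = Δh: det = (-50)·(-20) − 0·(-70) = 1000.
∂h/∂x = [(-0.16)·(-20) − (-0.03)·(-70)] / 1000 = +0.001100
∂h/∂y = [(-50)·(-0.03) − 0·(-0.16)] / 1000 = +0.001500
h(-5, -35) = 45.40 + (+0.001100)·(-120) + (+0.001500)·(-205) = 45.40 -0.132 -0.308 = 44.961 m.

45.0 m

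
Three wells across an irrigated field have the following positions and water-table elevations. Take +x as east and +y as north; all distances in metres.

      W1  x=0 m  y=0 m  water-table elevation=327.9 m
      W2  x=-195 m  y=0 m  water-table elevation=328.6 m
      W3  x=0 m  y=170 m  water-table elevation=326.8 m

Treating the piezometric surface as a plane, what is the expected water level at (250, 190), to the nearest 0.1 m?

∂h/∂x = (328.6 − 327.9) / (-195 − 0) = -0.003590
∂h/∂y = (326.8 − 327.9) / (170 − 0) = -0.006471
h(250, 190) = 327.9 + (-0.003590)·(250) + (-0.006471)·(190) = 327.9 -0.897 -1.229 = 325.773 m.

325.8 m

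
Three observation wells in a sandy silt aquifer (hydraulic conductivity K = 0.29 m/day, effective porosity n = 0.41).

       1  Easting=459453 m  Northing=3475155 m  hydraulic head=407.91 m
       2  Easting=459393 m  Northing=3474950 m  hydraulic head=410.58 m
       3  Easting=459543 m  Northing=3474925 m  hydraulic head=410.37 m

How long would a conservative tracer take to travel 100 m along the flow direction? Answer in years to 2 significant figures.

With h = a·x + b·y + c and 1 as origin, the differences give:
  (-60)·a + (-205)·b = +2.67
  90·a + (-230)·b = +2.46
Eliminate b (×(-230) and ×(-205), subtract): 32250·a = -109.800 → a = ∂h/∂x = -0.003405
Back-substitute: b = ∂h/∂y = -0.01203.
|∇h| = √(-0.003405² + -0.01203²) = 0.0125
Seepage velocity v = K·i/n = 0.29 × 0.0125 / 0.41 = 0.008841 m/day.
t = 100 / 0.008841 = 1.131e+04 days = 31 years.

31 years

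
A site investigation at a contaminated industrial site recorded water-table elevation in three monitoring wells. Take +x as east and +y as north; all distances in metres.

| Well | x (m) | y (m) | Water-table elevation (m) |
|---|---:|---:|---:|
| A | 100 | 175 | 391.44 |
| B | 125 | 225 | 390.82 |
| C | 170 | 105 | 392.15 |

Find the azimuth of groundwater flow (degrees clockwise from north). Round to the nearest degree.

Differences from A: to B (Δx, Δy, Δh) = (25, 50, -0.62); to C = (70, -70, +0.71).
Determinant of the coordinate differences = 25·(-70) − 70·50 = -5250.
∂h/∂x = [(-0.62)·(-70) − (+0.71)·50] / -5250 = -0.001505
∂h/∂y = [25·(+0.71) − 70·(-0.62)] / -5250 = -0.01165
Flow direction (−∇h) has components (+0.001505 E, +0.01165 N).
Azimuth = atan2(E, N) = atan2(+0.001505, +0.01165) = 7.4° ≈ 007°.

007°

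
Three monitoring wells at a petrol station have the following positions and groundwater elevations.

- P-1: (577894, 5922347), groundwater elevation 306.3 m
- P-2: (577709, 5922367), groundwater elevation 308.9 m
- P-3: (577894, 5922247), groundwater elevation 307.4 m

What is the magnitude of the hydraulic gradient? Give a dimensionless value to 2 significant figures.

0.019

Three-point gradient (reference P-1): Δ to P-2 = (-185, 20, +2.6), Δ to P-3 = (0, -100, +1.1).
∂h/∂x = -0.01524, ∂h/∂y = -0.01100 (det = 18500).
|∇h| = √(-0.01524² + -0.01100²) = 0.0188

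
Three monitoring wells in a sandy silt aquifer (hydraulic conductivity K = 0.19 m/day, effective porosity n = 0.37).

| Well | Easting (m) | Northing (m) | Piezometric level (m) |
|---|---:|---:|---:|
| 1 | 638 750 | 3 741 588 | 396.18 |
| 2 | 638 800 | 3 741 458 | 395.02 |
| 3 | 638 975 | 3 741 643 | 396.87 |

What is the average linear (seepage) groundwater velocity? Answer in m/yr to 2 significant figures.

Taking 1 as reference: 2−1 = (50, -130, -1.16); 3−1 = (225, 55, +0.69).
Determinant of the coordinate differences = 50·55 − 225·(-130) = 32000.
∂h/∂x = [(-1.16)·55 − (+0.69)·(-130)] / 32000 = +0.0008094
∂h/∂y = [50·(+0.69) − 225·(-1.16)] / 32000 = +0.009234
|∇h| = √(0.0008094² + 0.009234²) = 0.009269
Seepage velocity v = K·i/n = 0.19 × 0.009269 / 0.37 = 0.00476 m/day = 1.739 m/yr.

1.7 m/yr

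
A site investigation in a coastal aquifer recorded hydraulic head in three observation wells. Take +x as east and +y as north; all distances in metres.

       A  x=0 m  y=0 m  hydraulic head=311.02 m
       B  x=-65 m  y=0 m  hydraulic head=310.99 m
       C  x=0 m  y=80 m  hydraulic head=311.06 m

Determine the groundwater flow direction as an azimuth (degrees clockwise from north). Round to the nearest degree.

∂h/∂x = (310.99 − 311.02) / (-65 − 0) = +0.0004615
∂h/∂y = (311.06 − 311.02) / (80 − 0) = +0.0005000
Flow direction (−∇h) has components (-0.0004615 E, -0.0005000 N).
Azimuth = atan2(E, N) = atan2(-0.0004615, -0.0005000) = 222.7° ≈ 223°.

223°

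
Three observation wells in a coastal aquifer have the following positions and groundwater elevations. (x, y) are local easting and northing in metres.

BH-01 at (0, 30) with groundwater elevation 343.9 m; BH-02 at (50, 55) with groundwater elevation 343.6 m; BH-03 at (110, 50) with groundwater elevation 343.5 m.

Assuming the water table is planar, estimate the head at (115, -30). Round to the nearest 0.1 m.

344.1 m

Differences from BH-01: to BH-02 (Δx, Δy, Δh) = (50, 25, -0.3); to BH-03 = (110, 20, -0.4).
Solve a·Δx + b·Δy = Δh: det = 50·20 − 110·25 = -1750.
∂h/∂x = [(-0.3)·20 − (-0.4)·25] / -1750 = -0.002286
∂h/∂y = [50·(-0.4) − 110·(-0.3)] / -1750 = -0.007429
h(115, -30) = 343.9 + (-0.002286)·(115) + (-0.007429)·(-60) = 343.9 -0.263 +0.446 = 344.083 m.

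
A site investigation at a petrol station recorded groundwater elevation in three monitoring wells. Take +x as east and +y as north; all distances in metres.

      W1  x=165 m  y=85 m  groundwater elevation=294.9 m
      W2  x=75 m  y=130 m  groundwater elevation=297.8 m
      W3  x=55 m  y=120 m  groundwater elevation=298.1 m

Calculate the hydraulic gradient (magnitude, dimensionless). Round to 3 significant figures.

Three-point gradient (reference W1): Δ to W2 = (-90, 45, +2.9), Δ to W3 = (-110, 35, +3.2).
∂h/∂x = -0.02361, ∂h/∂y = +0.01722 (det = 1800).
|∇h| = √(-0.02361² + 0.01722²) = 0.02922

0.0292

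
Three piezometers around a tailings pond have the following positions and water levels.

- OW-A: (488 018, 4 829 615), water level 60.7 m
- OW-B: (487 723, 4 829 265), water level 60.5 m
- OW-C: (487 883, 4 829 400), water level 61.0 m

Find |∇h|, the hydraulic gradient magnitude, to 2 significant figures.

0.012

With h = a·x + b·y + c and OW-A as origin, the differences give:
  (-295)·a + (-350)·b = -0.2
  (-135)·a + (-215)·b = +0.3
Eliminate b (×(-215) and ×(-350), subtract): 16175·a = 148.00 → a = ∂h/∂x = +0.009150
Back-substitute: b = ∂h/∂y = -0.007141.
|∇h| = √(0.009150² + -0.007141²) = 0.01161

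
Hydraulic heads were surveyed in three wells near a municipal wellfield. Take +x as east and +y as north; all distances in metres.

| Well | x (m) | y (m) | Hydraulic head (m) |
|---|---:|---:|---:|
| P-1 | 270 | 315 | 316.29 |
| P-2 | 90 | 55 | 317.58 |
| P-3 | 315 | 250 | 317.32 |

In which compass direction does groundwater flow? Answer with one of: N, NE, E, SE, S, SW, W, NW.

NW

Three-point gradient (reference P-1): Δ to P-2 = (-180, -260, +1.29), Δ to P-3 = (45, -65, +1.03).
∂h/∂x = +0.007861, ∂h/∂y = -0.01040 (det = 23400).
Flow = −∇h = (-0.007861 east, +0.01040 north), which points northwest.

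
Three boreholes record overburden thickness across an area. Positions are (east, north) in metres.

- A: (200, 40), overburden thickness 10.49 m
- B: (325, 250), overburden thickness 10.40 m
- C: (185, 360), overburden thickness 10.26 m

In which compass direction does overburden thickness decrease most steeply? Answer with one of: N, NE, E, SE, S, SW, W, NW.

Differences from A: to B (Δx, Δy, Δh) = (125, 210, -0.09); to C = (-15, 320, -0.23).
Determinant of the coordinate differences = 125·320 − (-15)·210 = 43150.
∂d/∂x = [(-0.09)·320 − (-0.23)·210] / 43150 = +0.0004519
∂d/∂y = [125·(-0.23) − (-15)·(-0.09)] / 43150 = -0.0006976
Steepest decrease is along −∇f = (-0.0004519 E, +0.0006976 N) → northwest.

NW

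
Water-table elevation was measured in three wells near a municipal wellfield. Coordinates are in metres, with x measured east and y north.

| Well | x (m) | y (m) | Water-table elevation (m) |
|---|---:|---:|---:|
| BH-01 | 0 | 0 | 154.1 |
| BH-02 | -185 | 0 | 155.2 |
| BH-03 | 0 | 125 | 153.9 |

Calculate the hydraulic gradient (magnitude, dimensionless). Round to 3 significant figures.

0.00616

∂h/∂x = (155.2 − 154.1) / (-185 − 0) = -0.005946
∂h/∂y = (153.9 − 154.1) / (125 − 0) = -0.001600
|∇h| = √(-0.005946² + -0.001600²) = 0.006158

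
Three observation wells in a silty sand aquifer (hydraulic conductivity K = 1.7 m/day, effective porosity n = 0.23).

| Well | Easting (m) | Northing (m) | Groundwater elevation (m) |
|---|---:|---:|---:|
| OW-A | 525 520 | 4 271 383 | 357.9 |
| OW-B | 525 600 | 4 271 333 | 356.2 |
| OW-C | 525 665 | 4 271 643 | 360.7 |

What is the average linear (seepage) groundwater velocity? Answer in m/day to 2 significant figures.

0.15 m/day

Three-point gradient (reference OW-A): Δ to OW-B = (80, -50, -1.7), Δ to OW-C = (145, 260, +2.8).
∂h/∂x = -0.01077, ∂h/∂y = +0.01677 (det = 28050).
|∇h| = √(-0.01077² + 0.01677²) = 0.01993
Seepage velocity v = K·i/n = 1.7 × 0.01993 / 0.23 = 0.1473 m/day.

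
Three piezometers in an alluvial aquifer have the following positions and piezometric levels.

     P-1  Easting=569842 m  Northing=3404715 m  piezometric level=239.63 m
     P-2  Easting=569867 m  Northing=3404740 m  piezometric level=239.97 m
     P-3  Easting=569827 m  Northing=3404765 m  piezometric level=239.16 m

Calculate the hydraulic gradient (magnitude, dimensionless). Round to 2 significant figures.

With h = a·x + b·y + c and P-1 as origin, the differences give:
  25·a + 25·b = +0.34
  (-15)·a + 50·b = -0.47
Eliminate b (×50 and ×25, subtract): 1625·a = 28.750 → a = ∂h/∂x = +0.01769
Back-substitute: b = ∂h/∂y = -0.004092.
|∇h| = √(0.01769² + -0.004092²) = 0.01816

0.018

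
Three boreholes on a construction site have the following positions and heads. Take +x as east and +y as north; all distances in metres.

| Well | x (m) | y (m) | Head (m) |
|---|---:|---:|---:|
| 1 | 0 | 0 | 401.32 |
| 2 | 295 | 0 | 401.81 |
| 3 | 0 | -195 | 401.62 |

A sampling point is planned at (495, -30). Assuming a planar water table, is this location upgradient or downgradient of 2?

∂h/∂x = (401.81 − 401.32) / (295 − 0) = +0.001661
∂h/∂y = (401.62 − 401.32) / (-195 − 0) = -0.001538
Head at (495, -30) = 401.32 + (+0.001661)·(495) + (-0.001538)·(-30) = 402.19 m.
That is higher than the 401.81 m at 2, so the point is upgradient.

upgradient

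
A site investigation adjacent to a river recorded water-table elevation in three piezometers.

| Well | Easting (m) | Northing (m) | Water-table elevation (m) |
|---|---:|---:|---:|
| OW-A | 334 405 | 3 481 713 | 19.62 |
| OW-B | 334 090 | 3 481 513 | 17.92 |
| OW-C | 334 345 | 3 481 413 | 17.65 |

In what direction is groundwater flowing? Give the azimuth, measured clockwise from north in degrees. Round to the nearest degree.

Differences from OW-A: to OW-B (Δx, Δy, Δh) = (-315, -200, -1.70); to OW-C = (-60, -300, -1.97).
Determinant of the coordinate differences = (-315)·(-300) − (-60)·(-200) = 82500.
∂h/∂x = [(-1.70)·(-300) − (-1.97)·(-200)] / 82500 = +0.001406
∂h/∂y = [(-315)·(-1.97) − (-60)·(-1.70)] / 82500 = +0.006285
Flow direction (−∇h) has components (-0.001406 E, -0.006285 N).
Azimuth = atan2(E, N) = atan2(-0.001406, -0.006285) = 192.6° ≈ 193°.

193°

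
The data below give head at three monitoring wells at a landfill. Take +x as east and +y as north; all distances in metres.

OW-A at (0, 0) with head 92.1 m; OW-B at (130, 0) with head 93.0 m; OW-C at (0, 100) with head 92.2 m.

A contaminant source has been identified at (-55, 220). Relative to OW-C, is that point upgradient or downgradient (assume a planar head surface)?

downgradient

∂h/∂x = (93.0 − 92.1) / (130 − 0) = +0.006923
∂h/∂y = (92.2 − 92.1) / (100 − 0) = +0.001000
Head at (-55, 220) = 92.1 + (+0.006923)·(-55) + (+0.001000)·(220) = 91.94 m.
That is lower than the 92.2 m at OW-C, so the point is downgradient.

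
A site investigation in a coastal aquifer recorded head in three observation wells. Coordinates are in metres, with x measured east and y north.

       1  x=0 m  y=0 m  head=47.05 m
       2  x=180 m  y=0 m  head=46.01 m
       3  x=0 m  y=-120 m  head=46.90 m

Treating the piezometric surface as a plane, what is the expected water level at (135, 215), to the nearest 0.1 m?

46.5 m

∂h/∂x = (46.01 − 47.05) / (180 − 0) = -0.005778
∂h/∂y = (46.90 − 47.05) / (-120 − 0) = +0.001250
h(135, 215) = 47.05 + (-0.005778)·(135) + (+0.001250)·(215) = 47.05 -0.780 +0.269 = 46.539 m.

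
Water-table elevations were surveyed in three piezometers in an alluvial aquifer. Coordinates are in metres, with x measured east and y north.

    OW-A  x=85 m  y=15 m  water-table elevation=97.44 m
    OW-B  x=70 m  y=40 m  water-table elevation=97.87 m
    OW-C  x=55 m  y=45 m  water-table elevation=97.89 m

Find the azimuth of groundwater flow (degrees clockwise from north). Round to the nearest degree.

With h = a·x + b·y + c and OW-A as origin, the differences give:
  (-15)·a + 25·b = +0.43
  (-30)·a + 30·b = +0.45
Eliminate b (×30 and ×25, subtract): 300·a = 1.650 → a = ∂h/∂x = +0.005500
Back-substitute: b = ∂h/∂y = +0.02050.
Flow direction (−∇h) has components (-0.005500 E, -0.02050 N).
Azimuth = atan2(E, N) = atan2(-0.005500, -0.02050) = 195.0° ≈ 195°.

195°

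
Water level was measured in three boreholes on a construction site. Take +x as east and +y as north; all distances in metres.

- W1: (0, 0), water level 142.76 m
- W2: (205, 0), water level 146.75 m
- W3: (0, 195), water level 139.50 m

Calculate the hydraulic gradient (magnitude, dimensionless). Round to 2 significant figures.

0.026

∂h/∂x = (146.75 − 142.76) / (205 − 0) = +0.01946
∂h/∂y = (139.50 − 142.76) / (195 − 0) = -0.01672
|∇h| = √(0.01946² + -0.01672²) = 0.02566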